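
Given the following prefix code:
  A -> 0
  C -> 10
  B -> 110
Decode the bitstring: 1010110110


Decoding step by step:
Bits 10 -> C
Bits 10 -> C
Bits 110 -> B
Bits 110 -> B


Decoded message: CCBB


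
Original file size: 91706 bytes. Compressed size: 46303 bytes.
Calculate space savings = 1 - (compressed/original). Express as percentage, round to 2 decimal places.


ratio = compressed/original = 46303/91706 = 0.504907
savings = 1 - ratio = 1 - 0.504907 = 0.495093
as a percentage: 0.495093 * 100 = 49.51%

Space savings = 1 - 46303/91706 = 49.51%


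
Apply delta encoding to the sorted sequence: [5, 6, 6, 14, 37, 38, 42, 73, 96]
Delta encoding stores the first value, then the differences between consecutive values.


First value: 5
Deltas:
  6 - 5 = 1
  6 - 6 = 0
  14 - 6 = 8
  37 - 14 = 23
  38 - 37 = 1
  42 - 38 = 4
  73 - 42 = 31
  96 - 73 = 23


Delta encoded: [5, 1, 0, 8, 23, 1, 4, 31, 23]


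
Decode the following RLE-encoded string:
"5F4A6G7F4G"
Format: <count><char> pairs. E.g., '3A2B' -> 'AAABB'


Expanding each <count><char> pair:
  5F -> 'FFFFF'
  4A -> 'AAAA'
  6G -> 'GGGGGG'
  7F -> 'FFFFFFF'
  4G -> 'GGGG'

Decoded = FFFFFAAAAGGGGGGFFFFFFFGGGG


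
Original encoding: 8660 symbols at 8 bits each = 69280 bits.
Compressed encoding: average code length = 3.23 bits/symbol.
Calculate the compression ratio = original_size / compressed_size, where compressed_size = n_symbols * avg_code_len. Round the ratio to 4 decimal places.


original_size = n_symbols * orig_bits = 8660 * 8 = 69280 bits
compressed_size = n_symbols * avg_code_len = 8660 * 3.23 = 27971.8 bits
ratio = original_size / compressed_size = 69280 / 27971.8 = 2.4768

Compression ratio = 2.4768


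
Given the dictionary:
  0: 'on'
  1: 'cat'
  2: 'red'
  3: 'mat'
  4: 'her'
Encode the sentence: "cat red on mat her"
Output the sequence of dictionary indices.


Look up each word in the dictionary:
  'cat' -> 1
  'red' -> 2
  'on' -> 0
  'mat' -> 3
  'her' -> 4

Encoded: [1, 2, 0, 3, 4]


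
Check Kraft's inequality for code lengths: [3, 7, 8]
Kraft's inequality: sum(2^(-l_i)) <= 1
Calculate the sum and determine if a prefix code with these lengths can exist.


Sum = 2^(-3) + 2^(-7) + 2^(-8)
    = 0.125 + 0.0078125 + 0.00390625
    = 35/256 = 0.13671875
Since 0.13671875 <= 1, Kraft's inequality IS satisfied.
A prefix code with these lengths CAN exist.

Kraft sum = 0.13671875. Satisfied.


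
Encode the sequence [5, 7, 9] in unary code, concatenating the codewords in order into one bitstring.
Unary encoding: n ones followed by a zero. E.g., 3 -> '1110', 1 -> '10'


Encode each number as n ones followed by a terminating 0:
  5 -> 111110 (6 bits)
  7 -> 11111110 (8 bits)
  9 -> 1111111110 (10 bits)
Total length = 6 + 8 + 10 = 24 bits.

Unary([5, 7, 9]) = 111110111111101111111110 (24 bits)


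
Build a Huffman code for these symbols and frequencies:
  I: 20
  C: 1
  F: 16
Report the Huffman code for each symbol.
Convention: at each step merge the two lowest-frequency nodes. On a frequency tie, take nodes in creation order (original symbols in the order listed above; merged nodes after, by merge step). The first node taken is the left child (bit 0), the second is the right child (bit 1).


Huffman tree construction:
Step 1: Merge C(1) + F(16) = 17
Step 2: Merge (C+F)(17) + I(20) = 37
Read each symbol's code off the tree from the root (left child = 0, right child = 1).

Codes:
  I: 1 (length 1)
  C: 00 (length 2)
  F: 01 (length 2)
Average code length: 54/37 = 1.4595 bits/symbol


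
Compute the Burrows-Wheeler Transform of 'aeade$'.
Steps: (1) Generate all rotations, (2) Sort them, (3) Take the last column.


Rotations (sorted):
  0: $aeade -> last char: e
  1: ade$ae -> last char: e
  2: aeade$ -> last char: $
  3: de$aea -> last char: a
  4: e$aead -> last char: d
  5: eade$a -> last char: a


BWT = ee$ada


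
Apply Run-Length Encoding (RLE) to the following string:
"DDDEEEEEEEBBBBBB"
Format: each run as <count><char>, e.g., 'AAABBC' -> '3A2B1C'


Scanning runs left to right:
  i=0: run of 'D' x 3 -> '3D'
  i=3: run of 'E' x 7 -> '7E'
  i=10: run of 'B' x 6 -> '6B'

RLE = 3D7E6B


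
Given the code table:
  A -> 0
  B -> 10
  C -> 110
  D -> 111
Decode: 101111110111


Decoding:
10 -> B
111 -> D
111 -> D
0 -> A
111 -> D


Result: BDDAD


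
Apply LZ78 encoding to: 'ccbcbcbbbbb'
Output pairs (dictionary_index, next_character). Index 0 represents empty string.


LZ78 encoding steps:
Dictionary: {0: ''}
Step 1: w='' (idx 0), next='c' -> output (0, 'c'), add 'c' as idx 1
Step 2: w='c' (idx 1), next='b' -> output (1, 'b'), add 'cb' as idx 2
Step 3: w='cb' (idx 2), next='c' -> output (2, 'c'), add 'cbc' as idx 3
Step 4: w='' (idx 0), next='b' -> output (0, 'b'), add 'b' as idx 4
Step 5: w='b' (idx 4), next='b' -> output (4, 'b'), add 'bb' as idx 5
Step 6: w='bb' (idx 5), end of input -> output (5, '')


Encoded: [(0, 'c'), (1, 'b'), (2, 'c'), (0, 'b'), (4, 'b'), (5, '')]


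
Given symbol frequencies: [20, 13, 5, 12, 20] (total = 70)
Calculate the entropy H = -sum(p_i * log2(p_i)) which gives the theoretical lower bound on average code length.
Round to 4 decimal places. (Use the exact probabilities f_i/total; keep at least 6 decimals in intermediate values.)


Per-symbol terms -p_i * log2(p_i) with p_i = f_i/70:
  p = 20/70 = 0.285714: log2(p) = -1.807355, -p*log2(p) = 0.516387
  p = 13/70 = 0.185714: log2(p) = -2.428843, -p*log2(p) = 0.451071
  p = 5/70 = 0.071429: log2(p) = -3.807355, -p*log2(p) = 0.271954
  p = 12/70 = 0.171429: log2(p) = -2.544321, -p*log2(p) = 0.436169
  p = 20/70 = 0.285714: log2(p) = -1.807355, -p*log2(p) = 0.516387
H = 0.516387 + 0.451071 + 0.271954 + 0.436169 + 0.516387 = 2.191968

H = 2.192 bits/symbol


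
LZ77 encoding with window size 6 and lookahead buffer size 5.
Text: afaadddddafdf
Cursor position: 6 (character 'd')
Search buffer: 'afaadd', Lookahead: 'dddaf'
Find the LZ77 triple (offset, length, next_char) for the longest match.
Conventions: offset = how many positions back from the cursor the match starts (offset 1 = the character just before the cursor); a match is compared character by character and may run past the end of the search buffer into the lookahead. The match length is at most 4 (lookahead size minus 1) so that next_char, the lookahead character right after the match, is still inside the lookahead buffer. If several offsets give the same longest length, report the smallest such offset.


Try each offset into the search buffer:
  offset=1 (pos 5, char 'd'): match length 3
  offset=2 (pos 4, char 'd'): match length 3
  offset=3 (pos 3, char 'a'): match length 0
  offset=4 (pos 2, char 'a'): match length 0
  offset=5 (pos 1, char 'f'): match length 0
  offset=6 (pos 0, char 'a'): match length 0
Longest match has length 3, found at offsets 1, 2; take the smallest, offset 1.
next_char = character at position 6 + 3 = 9 -> 'a'

Best match: offset=1, length=3 (matching 'ddd' starting at position 5)
LZ77 triple: (1, 3, 'a')


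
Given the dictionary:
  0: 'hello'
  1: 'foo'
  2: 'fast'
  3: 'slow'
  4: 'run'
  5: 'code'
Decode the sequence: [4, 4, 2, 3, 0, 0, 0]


Look up each index in the dictionary:
  4 -> 'run'
  4 -> 'run'
  2 -> 'fast'
  3 -> 'slow'
  0 -> 'hello'
  0 -> 'hello'
  0 -> 'hello'

Decoded: "run run fast slow hello hello hello"


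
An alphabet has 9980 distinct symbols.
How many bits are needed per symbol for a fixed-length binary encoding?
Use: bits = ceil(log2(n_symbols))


log2(9980) = 13.2848
Bracket: 2^13 = 8192 < 9980 <= 2^14 = 16384
So ceil(log2(9980)) = 14

bits = ceil(log2(9980)) = ceil(13.2848) = 14 bits


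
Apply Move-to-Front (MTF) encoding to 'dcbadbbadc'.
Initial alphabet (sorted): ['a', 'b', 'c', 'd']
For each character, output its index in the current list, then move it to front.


MTF encoding:
'd': index 3 in ['a', 'b', 'c', 'd'] -> ['d', 'a', 'b', 'c']
'c': index 3 in ['d', 'a', 'b', 'c'] -> ['c', 'd', 'a', 'b']
'b': index 3 in ['c', 'd', 'a', 'b'] -> ['b', 'c', 'd', 'a']
'a': index 3 in ['b', 'c', 'd', 'a'] -> ['a', 'b', 'c', 'd']
'd': index 3 in ['a', 'b', 'c', 'd'] -> ['d', 'a', 'b', 'c']
'b': index 2 in ['d', 'a', 'b', 'c'] -> ['b', 'd', 'a', 'c']
'b': index 0 in ['b', 'd', 'a', 'c'] -> ['b', 'd', 'a', 'c']
'a': index 2 in ['b', 'd', 'a', 'c'] -> ['a', 'b', 'd', 'c']
'd': index 2 in ['a', 'b', 'd', 'c'] -> ['d', 'a', 'b', 'c']
'c': index 3 in ['d', 'a', 'b', 'c'] -> ['c', 'd', 'a', 'b']


Output: [3, 3, 3, 3, 3, 2, 0, 2, 2, 3]


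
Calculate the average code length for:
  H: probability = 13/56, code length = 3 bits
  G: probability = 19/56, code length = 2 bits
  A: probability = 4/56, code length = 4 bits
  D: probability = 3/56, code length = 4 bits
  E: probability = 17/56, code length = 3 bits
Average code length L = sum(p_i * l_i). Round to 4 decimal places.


Weighted contributions p_i * l_i:
  H: (13/56) * 3 = 39/56
  G: (19/56) * 2 = 38/56
  A: (4/56) * 4 = 16/56
  D: (3/56) * 4 = 12/56
  E: (17/56) * 3 = 51/56
Sum = (39 + 38 + 16 + 12 + 51)/56 = 156/56

L = 156/56 = 2.7857 bits/symbol


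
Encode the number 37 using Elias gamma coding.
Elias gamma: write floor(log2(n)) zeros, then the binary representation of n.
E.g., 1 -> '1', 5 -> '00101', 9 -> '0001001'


num_bits = floor(log2(37)) + 1 = 6
leading_zeros = num_bits - 1 = 5
binary(37) = 100101

Elias gamma(37) = '00000' + '100101' = 00000100101 (11 bits)


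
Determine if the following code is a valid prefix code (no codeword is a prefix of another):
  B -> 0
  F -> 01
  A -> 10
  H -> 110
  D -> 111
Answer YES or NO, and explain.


Checking each pair (does one codeword prefix another?):
  B='0' vs F='01': prefix -- VIOLATION

NO -- this is NOT a valid prefix code. B (0) is a prefix of F (01).


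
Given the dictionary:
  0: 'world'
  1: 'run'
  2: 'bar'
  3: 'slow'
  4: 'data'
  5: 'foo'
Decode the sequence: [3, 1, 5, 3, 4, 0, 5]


Look up each index in the dictionary:
  3 -> 'slow'
  1 -> 'run'
  5 -> 'foo'
  3 -> 'slow'
  4 -> 'data'
  0 -> 'world'
  5 -> 'foo'

Decoded: "slow run foo slow data world foo"


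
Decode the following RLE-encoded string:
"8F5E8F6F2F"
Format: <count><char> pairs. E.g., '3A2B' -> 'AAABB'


Expanding each <count><char> pair:
  8F -> 'FFFFFFFF'
  5E -> 'EEEEE'
  8F -> 'FFFFFFFF'
  6F -> 'FFFFFF'
  2F -> 'FF'

Decoded = FFFFFFFFEEEEEFFFFFFFFFFFFFFFF


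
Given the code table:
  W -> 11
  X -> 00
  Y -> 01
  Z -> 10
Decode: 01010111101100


Decoding:
01 -> Y
01 -> Y
01 -> Y
11 -> W
10 -> Z
11 -> W
00 -> X


Result: YYYWZWX


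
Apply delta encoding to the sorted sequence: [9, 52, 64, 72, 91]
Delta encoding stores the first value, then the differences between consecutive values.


First value: 9
Deltas:
  52 - 9 = 43
  64 - 52 = 12
  72 - 64 = 8
  91 - 72 = 19


Delta encoded: [9, 43, 12, 8, 19]


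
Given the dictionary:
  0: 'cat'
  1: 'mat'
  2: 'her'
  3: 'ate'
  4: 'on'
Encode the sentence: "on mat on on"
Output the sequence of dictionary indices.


Look up each word in the dictionary:
  'on' -> 4
  'mat' -> 1
  'on' -> 4
  'on' -> 4

Encoded: [4, 1, 4, 4]


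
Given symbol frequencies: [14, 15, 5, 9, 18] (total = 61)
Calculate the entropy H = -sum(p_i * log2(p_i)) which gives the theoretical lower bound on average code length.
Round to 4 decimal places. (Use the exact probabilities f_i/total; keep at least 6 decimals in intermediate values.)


Per-symbol terms -p_i * log2(p_i) with p_i = f_i/61:
  p = 14/61 = 0.229508: log2(p) = -2.123382, -p*log2(p) = 0.487334
  p = 15/61 = 0.245902: log2(p) = -2.023847, -p*log2(p) = 0.497667
  p = 5/61 = 0.081967: log2(p) = -3.608809, -p*log2(p) = 0.295804
  p = 9/61 = 0.147541: log2(p) = -2.760812, -p*log2(p) = 0.407333
  p = 18/61 = 0.295082: log2(p) = -1.760812, -p*log2(p) = 0.519584
H = 0.487334 + 0.497667 + 0.295804 + 0.407333 + 0.519584 = 2.207722

H = 2.2077 bits/symbol


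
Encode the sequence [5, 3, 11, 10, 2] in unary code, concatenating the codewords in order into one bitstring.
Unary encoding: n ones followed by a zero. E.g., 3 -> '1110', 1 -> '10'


Encode each number as n ones followed by a terminating 0:
  5 -> 111110 (6 bits)
  3 -> 1110 (4 bits)
  11 -> 111111111110 (12 bits)
  10 -> 11111111110 (11 bits)
  2 -> 110 (3 bits)
Total length = 6 + 4 + 12 + 11 + 3 = 36 bits.

Unary([5, 3, 11, 10, 2]) = 111110111011111111111011111111110110 (36 bits)


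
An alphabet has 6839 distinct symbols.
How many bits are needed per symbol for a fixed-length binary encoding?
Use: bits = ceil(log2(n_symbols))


log2(6839) = 12.7396
Bracket: 2^12 = 4096 < 6839 <= 2^13 = 8192
So ceil(log2(6839)) = 13

bits = ceil(log2(6839)) = ceil(12.7396) = 13 bits


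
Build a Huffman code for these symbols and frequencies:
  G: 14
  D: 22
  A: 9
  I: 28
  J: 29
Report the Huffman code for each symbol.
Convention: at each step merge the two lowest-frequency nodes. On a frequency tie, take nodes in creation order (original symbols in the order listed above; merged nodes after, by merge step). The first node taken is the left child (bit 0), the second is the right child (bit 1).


Huffman tree construction:
Step 1: Merge A(9) + G(14) = 23
Step 2: Merge D(22) + (A+G)(23) = 45
Step 3: Merge I(28) + J(29) = 57
Step 4: Merge (D+(A+G))(45) + (I+J)(57) = 102
Read each symbol's code off the tree from the root (left child = 0, right child = 1).

Codes:
  G: 011 (length 3)
  D: 00 (length 2)
  A: 010 (length 3)
  I: 10 (length 2)
  J: 11 (length 2)
Average code length: 227/102 = 2.2255 bits/symbol


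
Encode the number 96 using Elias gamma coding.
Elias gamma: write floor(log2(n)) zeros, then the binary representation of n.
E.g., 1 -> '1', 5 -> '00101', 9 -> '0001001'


num_bits = floor(log2(96)) + 1 = 7
leading_zeros = num_bits - 1 = 6
binary(96) = 1100000

Elias gamma(96) = '000000' + '1100000' = 0000001100000 (13 bits)


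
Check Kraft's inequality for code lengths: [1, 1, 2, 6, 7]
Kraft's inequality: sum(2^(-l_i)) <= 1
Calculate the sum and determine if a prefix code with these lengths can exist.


Sum = 2^(-1) + 2^(-1) + 2^(-2) + 2^(-6) + 2^(-7)
    = 0.5 + 0.5 + 0.25 + 0.015625 + 0.0078125
    = 163/128 = 1.2734375
Since 1.2734375 > 1, Kraft's inequality is NOT satisfied.
A prefix code with these lengths CANNOT exist.

Kraft sum = 1.2734375. Not satisfied.


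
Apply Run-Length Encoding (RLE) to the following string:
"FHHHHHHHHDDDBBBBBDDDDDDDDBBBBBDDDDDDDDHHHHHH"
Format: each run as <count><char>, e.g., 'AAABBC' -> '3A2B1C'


Scanning runs left to right:
  i=0: run of 'F' x 1 -> '1F'
  i=1: run of 'H' x 8 -> '8H'
  i=9: run of 'D' x 3 -> '3D'
  i=12: run of 'B' x 5 -> '5B'
  i=17: run of 'D' x 8 -> '8D'
  i=25: run of 'B' x 5 -> '5B'
  i=30: run of 'D' x 8 -> '8D'
  i=38: run of 'H' x 6 -> '6H'

RLE = 1F8H3D5B8D5B8D6H


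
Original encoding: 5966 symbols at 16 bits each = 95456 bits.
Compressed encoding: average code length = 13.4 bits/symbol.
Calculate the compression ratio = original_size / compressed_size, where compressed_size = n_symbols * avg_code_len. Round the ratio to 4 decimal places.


original_size = n_symbols * orig_bits = 5966 * 16 = 95456 bits
compressed_size = n_symbols * avg_code_len = 5966 * 13.4 = 79944.4 bits
ratio = original_size / compressed_size = 95456 / 79944.4 = 1.194

Compression ratio = 1.194


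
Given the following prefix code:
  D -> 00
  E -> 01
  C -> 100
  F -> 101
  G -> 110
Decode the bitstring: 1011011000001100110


Decoding step by step:
Bits 101 -> F
Bits 101 -> F
Bits 100 -> C
Bits 00 -> D
Bits 01 -> E
Bits 100 -> C
Bits 110 -> G


Decoded message: FFCDECG


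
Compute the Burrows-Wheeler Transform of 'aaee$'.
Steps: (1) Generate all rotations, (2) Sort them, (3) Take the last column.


Rotations (sorted):
  0: $aaee -> last char: e
  1: aaee$ -> last char: $
  2: aee$a -> last char: a
  3: e$aae -> last char: e
  4: ee$aa -> last char: a


BWT = e$aea


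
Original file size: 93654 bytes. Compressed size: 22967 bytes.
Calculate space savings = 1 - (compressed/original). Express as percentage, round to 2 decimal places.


ratio = compressed/original = 22967/93654 = 0.245232
savings = 1 - ratio = 1 - 0.245232 = 0.754768
as a percentage: 0.754768 * 100 = 75.48%

Space savings = 1 - 22967/93654 = 75.48%


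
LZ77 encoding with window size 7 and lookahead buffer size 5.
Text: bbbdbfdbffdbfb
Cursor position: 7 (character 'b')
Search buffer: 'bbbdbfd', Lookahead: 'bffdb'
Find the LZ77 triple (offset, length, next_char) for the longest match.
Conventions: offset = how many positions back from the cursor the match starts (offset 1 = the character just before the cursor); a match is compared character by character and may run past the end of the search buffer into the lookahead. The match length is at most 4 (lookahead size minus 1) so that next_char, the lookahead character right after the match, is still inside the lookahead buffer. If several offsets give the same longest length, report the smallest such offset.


Try each offset into the search buffer:
  offset=1 (pos 6, char 'd'): match length 0
  offset=2 (pos 5, char 'f'): match length 0
  offset=3 (pos 4, char 'b'): match length 2
  offset=4 (pos 3, char 'd'): match length 0
  offset=5 (pos 2, char 'b'): match length 1
  offset=6 (pos 1, char 'b'): match length 1
  offset=7 (pos 0, char 'b'): match length 1
Longest match has length 2 at offset 3.
next_char = character at position 7 + 2 = 9 -> 'f'

Best match: offset=3, length=2 (matching 'bf' starting at position 4)
LZ77 triple: (3, 2, 'f')


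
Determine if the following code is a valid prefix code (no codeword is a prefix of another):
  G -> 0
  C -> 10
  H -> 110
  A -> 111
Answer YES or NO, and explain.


Checking each pair (does one codeword prefix another?):
  G='0' vs C='10': no prefix
  G='0' vs H='110': no prefix
  G='0' vs A='111': no prefix
  C='10' vs G='0': no prefix
  C='10' vs H='110': no prefix
  C='10' vs A='111': no prefix
  H='110' vs G='0': no prefix
  H='110' vs C='10': no prefix
  H='110' vs A='111': no prefix
  A='111' vs G='0': no prefix
  A='111' vs C='10': no prefix
  A='111' vs H='110': no prefix
No violation found over all pairs.

YES -- this is a valid prefix code. No codeword is a prefix of any other codeword.


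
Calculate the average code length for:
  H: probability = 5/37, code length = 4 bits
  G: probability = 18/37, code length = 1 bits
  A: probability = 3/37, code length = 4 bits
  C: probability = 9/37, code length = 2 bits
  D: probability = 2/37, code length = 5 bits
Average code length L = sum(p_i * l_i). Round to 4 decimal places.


Weighted contributions p_i * l_i:
  H: (5/37) * 4 = 20/37
  G: (18/37) * 1 = 18/37
  A: (3/37) * 4 = 12/37
  C: (9/37) * 2 = 18/37
  D: (2/37) * 5 = 10/37
Sum = (20 + 18 + 12 + 18 + 10)/37 = 78/37

L = 78/37 = 2.1081 bits/symbol


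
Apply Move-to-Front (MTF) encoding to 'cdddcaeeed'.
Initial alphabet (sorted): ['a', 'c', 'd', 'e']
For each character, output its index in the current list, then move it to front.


MTF encoding:
'c': index 1 in ['a', 'c', 'd', 'e'] -> ['c', 'a', 'd', 'e']
'd': index 2 in ['c', 'a', 'd', 'e'] -> ['d', 'c', 'a', 'e']
'd': index 0 in ['d', 'c', 'a', 'e'] -> ['d', 'c', 'a', 'e']
'd': index 0 in ['d', 'c', 'a', 'e'] -> ['d', 'c', 'a', 'e']
'c': index 1 in ['d', 'c', 'a', 'e'] -> ['c', 'd', 'a', 'e']
'a': index 2 in ['c', 'd', 'a', 'e'] -> ['a', 'c', 'd', 'e']
'e': index 3 in ['a', 'c', 'd', 'e'] -> ['e', 'a', 'c', 'd']
'e': index 0 in ['e', 'a', 'c', 'd'] -> ['e', 'a', 'c', 'd']
'e': index 0 in ['e', 'a', 'c', 'd'] -> ['e', 'a', 'c', 'd']
'd': index 3 in ['e', 'a', 'c', 'd'] -> ['d', 'e', 'a', 'c']


Output: [1, 2, 0, 0, 1, 2, 3, 0, 0, 3]


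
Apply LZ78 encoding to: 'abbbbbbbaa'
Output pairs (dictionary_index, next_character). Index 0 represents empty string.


LZ78 encoding steps:
Dictionary: {0: ''}
Step 1: w='' (idx 0), next='a' -> output (0, 'a'), add 'a' as idx 1
Step 2: w='' (idx 0), next='b' -> output (0, 'b'), add 'b' as idx 2
Step 3: w='b' (idx 2), next='b' -> output (2, 'b'), add 'bb' as idx 3
Step 4: w='bb' (idx 3), next='b' -> output (3, 'b'), add 'bbb' as idx 4
Step 5: w='b' (idx 2), next='a' -> output (2, 'a'), add 'ba' as idx 5
Step 6: w='a' (idx 1), end of input -> output (1, '')


Encoded: [(0, 'a'), (0, 'b'), (2, 'b'), (3, 'b'), (2, 'a'), (1, '')]


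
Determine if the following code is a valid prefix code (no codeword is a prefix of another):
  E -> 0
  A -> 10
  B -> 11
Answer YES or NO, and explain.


Checking each pair (does one codeword prefix another?):
  E='0' vs A='10': no prefix
  E='0' vs B='11': no prefix
  A='10' vs E='0': no prefix
  A='10' vs B='11': no prefix
  B='11' vs E='0': no prefix
  B='11' vs A='10': no prefix
No violation found over all pairs.

YES -- this is a valid prefix code. No codeword is a prefix of any other codeword.


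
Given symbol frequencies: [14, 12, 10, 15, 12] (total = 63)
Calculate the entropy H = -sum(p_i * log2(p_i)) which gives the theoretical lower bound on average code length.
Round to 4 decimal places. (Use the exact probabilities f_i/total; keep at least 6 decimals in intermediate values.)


Per-symbol terms -p_i * log2(p_i) with p_i = f_i/63:
  p = 14/63 = 0.222222: log2(p) = -2.169925, -p*log2(p) = 0.482206
  p = 12/63 = 0.190476: log2(p) = -2.392317, -p*log2(p) = 0.455680
  p = 10/63 = 0.158730: log2(p) = -2.655352, -p*log2(p) = 0.421484
  p = 15/63 = 0.238095: log2(p) = -2.070389, -p*log2(p) = 0.492950
  p = 12/63 = 0.190476: log2(p) = -2.392317, -p*log2(p) = 0.455680
H = 0.482206 + 0.455680 + 0.421484 + 0.492950 + 0.455680 = 2.308000

H = 2.308 bits/symbol


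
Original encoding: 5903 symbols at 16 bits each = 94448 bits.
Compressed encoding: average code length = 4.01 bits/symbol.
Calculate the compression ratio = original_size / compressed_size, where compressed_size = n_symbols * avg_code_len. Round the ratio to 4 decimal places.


original_size = n_symbols * orig_bits = 5903 * 16 = 94448 bits
compressed_size = n_symbols * avg_code_len = 5903 * 4.01 = 23671.03 bits
ratio = original_size / compressed_size = 94448 / 23671.03 = 3.99

Compression ratio = 3.99


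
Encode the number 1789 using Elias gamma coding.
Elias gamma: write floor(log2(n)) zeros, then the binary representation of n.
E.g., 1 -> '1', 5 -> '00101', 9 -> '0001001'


num_bits = floor(log2(1789)) + 1 = 11
leading_zeros = num_bits - 1 = 10
binary(1789) = 11011111101

Elias gamma(1789) = '0000000000' + '11011111101' = 000000000011011111101 (21 bits)


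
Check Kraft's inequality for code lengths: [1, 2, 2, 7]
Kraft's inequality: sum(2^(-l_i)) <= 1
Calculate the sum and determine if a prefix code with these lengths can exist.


Sum = 2^(-1) + 2^(-2) + 2^(-2) + 2^(-7)
    = 0.5 + 0.25 + 0.25 + 0.0078125
    = 129/128 = 1.0078125
Since 1.0078125 > 1, Kraft's inequality is NOT satisfied.
A prefix code with these lengths CANNOT exist.

Kraft sum = 1.0078125. Not satisfied.


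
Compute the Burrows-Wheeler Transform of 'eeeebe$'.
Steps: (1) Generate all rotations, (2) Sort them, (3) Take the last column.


Rotations (sorted):
  0: $eeeebe -> last char: e
  1: be$eeee -> last char: e
  2: e$eeeeb -> last char: b
  3: ebe$eee -> last char: e
  4: eebe$ee -> last char: e
  5: eeebe$e -> last char: e
  6: eeeebe$ -> last char: $


BWT = eebeee$


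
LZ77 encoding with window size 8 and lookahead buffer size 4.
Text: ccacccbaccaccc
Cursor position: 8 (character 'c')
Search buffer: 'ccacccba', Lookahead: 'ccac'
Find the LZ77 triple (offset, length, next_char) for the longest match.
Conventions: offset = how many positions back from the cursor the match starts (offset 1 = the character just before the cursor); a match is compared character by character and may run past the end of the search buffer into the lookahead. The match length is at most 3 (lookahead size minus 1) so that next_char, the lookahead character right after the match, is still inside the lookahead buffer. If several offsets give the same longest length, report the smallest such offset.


Try each offset into the search buffer:
  offset=1 (pos 7, char 'a'): match length 0
  offset=2 (pos 6, char 'b'): match length 0
  offset=3 (pos 5, char 'c'): match length 1
  offset=4 (pos 4, char 'c'): match length 2
  offset=5 (pos 3, char 'c'): match length 2
  offset=6 (pos 2, char 'a'): match length 0
  offset=7 (pos 1, char 'c'): match length 1
  offset=8 (pos 0, char 'c'): match length 3
Longest match has length 3 at offset 8.
next_char = character at position 8 + 3 = 11 -> 'c'

Best match: offset=8, length=3 (matching 'cca' starting at position 0)
LZ77 triple: (8, 3, 'c')


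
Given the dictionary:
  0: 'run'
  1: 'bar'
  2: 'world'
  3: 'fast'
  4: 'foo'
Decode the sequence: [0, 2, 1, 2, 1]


Look up each index in the dictionary:
  0 -> 'run'
  2 -> 'world'
  1 -> 'bar'
  2 -> 'world'
  1 -> 'bar'

Decoded: "run world bar world bar"


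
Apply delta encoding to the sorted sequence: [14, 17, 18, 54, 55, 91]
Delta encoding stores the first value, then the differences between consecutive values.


First value: 14
Deltas:
  17 - 14 = 3
  18 - 17 = 1
  54 - 18 = 36
  55 - 54 = 1
  91 - 55 = 36


Delta encoded: [14, 3, 1, 36, 1, 36]


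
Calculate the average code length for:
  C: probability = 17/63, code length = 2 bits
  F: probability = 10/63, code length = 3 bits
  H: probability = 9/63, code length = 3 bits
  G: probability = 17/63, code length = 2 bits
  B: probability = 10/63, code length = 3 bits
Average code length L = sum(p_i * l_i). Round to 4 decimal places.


Weighted contributions p_i * l_i:
  C: (17/63) * 2 = 34/63
  F: (10/63) * 3 = 30/63
  H: (9/63) * 3 = 27/63
  G: (17/63) * 2 = 34/63
  B: (10/63) * 3 = 30/63
Sum = (34 + 30 + 27 + 34 + 30)/63 = 155/63

L = 155/63 = 2.4603 bits/symbol


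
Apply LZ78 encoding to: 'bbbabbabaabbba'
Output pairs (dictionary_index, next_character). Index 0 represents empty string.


LZ78 encoding steps:
Dictionary: {0: ''}
Step 1: w='' (idx 0), next='b' -> output (0, 'b'), add 'b' as idx 1
Step 2: w='b' (idx 1), next='b' -> output (1, 'b'), add 'bb' as idx 2
Step 3: w='' (idx 0), next='a' -> output (0, 'a'), add 'a' as idx 3
Step 4: w='bb' (idx 2), next='a' -> output (2, 'a'), add 'bba' as idx 4
Step 5: w='b' (idx 1), next='a' -> output (1, 'a'), add 'ba' as idx 5
Step 6: w='a' (idx 3), next='b' -> output (3, 'b'), add 'ab' as idx 6
Step 7: w='bba' (idx 4), end of input -> output (4, '')


Encoded: [(0, 'b'), (1, 'b'), (0, 'a'), (2, 'a'), (1, 'a'), (3, 'b'), (4, '')]


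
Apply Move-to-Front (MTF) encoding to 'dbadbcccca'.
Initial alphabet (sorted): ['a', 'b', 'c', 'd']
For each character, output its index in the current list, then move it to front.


MTF encoding:
'd': index 3 in ['a', 'b', 'c', 'd'] -> ['d', 'a', 'b', 'c']
'b': index 2 in ['d', 'a', 'b', 'c'] -> ['b', 'd', 'a', 'c']
'a': index 2 in ['b', 'd', 'a', 'c'] -> ['a', 'b', 'd', 'c']
'd': index 2 in ['a', 'b', 'd', 'c'] -> ['d', 'a', 'b', 'c']
'b': index 2 in ['d', 'a', 'b', 'c'] -> ['b', 'd', 'a', 'c']
'c': index 3 in ['b', 'd', 'a', 'c'] -> ['c', 'b', 'd', 'a']
'c': index 0 in ['c', 'b', 'd', 'a'] -> ['c', 'b', 'd', 'a']
'c': index 0 in ['c', 'b', 'd', 'a'] -> ['c', 'b', 'd', 'a']
'c': index 0 in ['c', 'b', 'd', 'a'] -> ['c', 'b', 'd', 'a']
'a': index 3 in ['c', 'b', 'd', 'a'] -> ['a', 'c', 'b', 'd']


Output: [3, 2, 2, 2, 2, 3, 0, 0, 0, 3]


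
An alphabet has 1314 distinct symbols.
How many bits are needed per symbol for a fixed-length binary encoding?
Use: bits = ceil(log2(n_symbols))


log2(1314) = 10.3597
Bracket: 2^10 = 1024 < 1314 <= 2^11 = 2048
So ceil(log2(1314)) = 11

bits = ceil(log2(1314)) = ceil(10.3597) = 11 bits


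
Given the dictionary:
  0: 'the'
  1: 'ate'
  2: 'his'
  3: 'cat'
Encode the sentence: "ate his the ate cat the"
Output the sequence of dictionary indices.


Look up each word in the dictionary:
  'ate' -> 1
  'his' -> 2
  'the' -> 0
  'ate' -> 1
  'cat' -> 3
  'the' -> 0

Encoded: [1, 2, 0, 1, 3, 0]


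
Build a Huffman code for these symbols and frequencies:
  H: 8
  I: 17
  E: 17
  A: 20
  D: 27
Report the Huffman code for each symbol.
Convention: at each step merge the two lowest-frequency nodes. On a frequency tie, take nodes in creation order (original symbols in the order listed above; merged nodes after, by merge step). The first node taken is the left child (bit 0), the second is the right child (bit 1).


Huffman tree construction:
Step 1: Merge H(8) + I(17) = 25
Step 2: Merge E(17) + A(20) = 37
Step 3: Merge (H+I)(25) + D(27) = 52
Step 4: Merge (E+A)(37) + ((H+I)+D)(52) = 89
Read each symbol's code off the tree from the root (left child = 0, right child = 1).

Codes:
  H: 100 (length 3)
  I: 101 (length 3)
  E: 00 (length 2)
  A: 01 (length 2)
  D: 11 (length 2)
Average code length: 203/89 = 2.2809 bits/symbol


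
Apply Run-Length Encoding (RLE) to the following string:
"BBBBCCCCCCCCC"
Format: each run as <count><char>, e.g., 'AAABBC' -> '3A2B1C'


Scanning runs left to right:
  i=0: run of 'B' x 4 -> '4B'
  i=4: run of 'C' x 9 -> '9C'

RLE = 4B9C


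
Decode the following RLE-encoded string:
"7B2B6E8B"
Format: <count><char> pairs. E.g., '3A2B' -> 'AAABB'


Expanding each <count><char> pair:
  7B -> 'BBBBBBB'
  2B -> 'BB'
  6E -> 'EEEEEE'
  8B -> 'BBBBBBBB'

Decoded = BBBBBBBBBEEEEEEBBBBBBBB


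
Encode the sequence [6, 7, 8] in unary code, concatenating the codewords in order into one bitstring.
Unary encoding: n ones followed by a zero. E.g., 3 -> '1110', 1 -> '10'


Encode each number as n ones followed by a terminating 0:
  6 -> 1111110 (7 bits)
  7 -> 11111110 (8 bits)
  8 -> 111111110 (9 bits)
Total length = 7 + 8 + 9 = 24 bits.

Unary([6, 7, 8]) = 111111011111110111111110 (24 bits)


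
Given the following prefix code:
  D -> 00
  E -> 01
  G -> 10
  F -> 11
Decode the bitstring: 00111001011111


Decoding step by step:
Bits 00 -> D
Bits 11 -> F
Bits 10 -> G
Bits 01 -> E
Bits 01 -> E
Bits 11 -> F
Bits 11 -> F


Decoded message: DFGEEFF


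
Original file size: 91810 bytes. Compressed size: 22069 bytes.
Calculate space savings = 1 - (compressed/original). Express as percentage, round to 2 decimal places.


ratio = compressed/original = 22069/91810 = 0.240377
savings = 1 - ratio = 1 - 0.240377 = 0.759623
as a percentage: 0.759623 * 100 = 75.96%

Space savings = 1 - 22069/91810 = 75.96%


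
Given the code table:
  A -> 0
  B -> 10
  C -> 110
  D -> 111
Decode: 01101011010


Decoding:
0 -> A
110 -> C
10 -> B
110 -> C
10 -> B


Result: ACBCB


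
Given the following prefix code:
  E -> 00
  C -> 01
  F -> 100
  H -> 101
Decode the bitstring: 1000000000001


Decoding step by step:
Bits 100 -> F
Bits 00 -> E
Bits 00 -> E
Bits 00 -> E
Bits 00 -> E
Bits 01 -> C


Decoded message: FEEEEC


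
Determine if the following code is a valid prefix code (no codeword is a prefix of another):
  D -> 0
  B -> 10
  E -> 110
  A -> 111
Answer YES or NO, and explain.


Checking each pair (does one codeword prefix another?):
  D='0' vs B='10': no prefix
  D='0' vs E='110': no prefix
  D='0' vs A='111': no prefix
  B='10' vs D='0': no prefix
  B='10' vs E='110': no prefix
  B='10' vs A='111': no prefix
  E='110' vs D='0': no prefix
  E='110' vs B='10': no prefix
  E='110' vs A='111': no prefix
  A='111' vs D='0': no prefix
  A='111' vs B='10': no prefix
  A='111' vs E='110': no prefix
No violation found over all pairs.

YES -- this is a valid prefix code. No codeword is a prefix of any other codeword.


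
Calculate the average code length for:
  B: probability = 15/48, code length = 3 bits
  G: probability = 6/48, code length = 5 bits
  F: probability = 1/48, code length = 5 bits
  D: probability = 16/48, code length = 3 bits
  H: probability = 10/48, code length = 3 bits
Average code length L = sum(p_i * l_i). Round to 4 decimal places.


Weighted contributions p_i * l_i:
  B: (15/48) * 3 = 45/48
  G: (6/48) * 5 = 30/48
  F: (1/48) * 5 = 5/48
  D: (16/48) * 3 = 48/48
  H: (10/48) * 3 = 30/48
Sum = (45 + 30 + 5 + 48 + 30)/48 = 158/48

L = 158/48 = 3.2917 bits/symbol


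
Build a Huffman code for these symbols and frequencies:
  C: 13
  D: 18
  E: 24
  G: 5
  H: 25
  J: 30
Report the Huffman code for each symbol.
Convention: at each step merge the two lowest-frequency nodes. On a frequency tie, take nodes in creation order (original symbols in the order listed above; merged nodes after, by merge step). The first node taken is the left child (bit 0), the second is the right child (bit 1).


Huffman tree construction:
Step 1: Merge G(5) + C(13) = 18
Step 2: Merge D(18) + (G+C)(18) = 36
Step 3: Merge E(24) + H(25) = 49
Step 4: Merge J(30) + (D+(G+C))(36) = 66
Step 5: Merge (E+H)(49) + (J+(D+(G+C)))(66) = 115
Read each symbol's code off the tree from the root (left child = 0, right child = 1).

Codes:
  C: 1111 (length 4)
  D: 110 (length 3)
  E: 00 (length 2)
  G: 1110 (length 4)
  H: 01 (length 2)
  J: 10 (length 2)
Average code length: 284/115 = 2.4696 bits/symbol


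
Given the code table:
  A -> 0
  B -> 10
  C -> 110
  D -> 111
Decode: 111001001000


Decoding:
111 -> D
0 -> A
0 -> A
10 -> B
0 -> A
10 -> B
0 -> A
0 -> A


Result: DAABABAA


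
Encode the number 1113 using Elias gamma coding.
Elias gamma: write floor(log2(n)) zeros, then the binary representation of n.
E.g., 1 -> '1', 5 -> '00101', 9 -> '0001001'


num_bits = floor(log2(1113)) + 1 = 11
leading_zeros = num_bits - 1 = 10
binary(1113) = 10001011001

Elias gamma(1113) = '0000000000' + '10001011001' = 000000000010001011001 (21 bits)


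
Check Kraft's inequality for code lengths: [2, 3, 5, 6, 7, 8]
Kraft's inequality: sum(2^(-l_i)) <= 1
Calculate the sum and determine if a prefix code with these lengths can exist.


Sum = 2^(-2) + 2^(-3) + 2^(-5) + 2^(-6) + 2^(-7) + 2^(-8)
    = 0.25 + 0.125 + 0.03125 + 0.015625 + 0.0078125 + 0.00390625
    = 111/256 = 0.43359375
Since 0.43359375 <= 1, Kraft's inequality IS satisfied.
A prefix code with these lengths CAN exist.

Kraft sum = 0.43359375. Satisfied.


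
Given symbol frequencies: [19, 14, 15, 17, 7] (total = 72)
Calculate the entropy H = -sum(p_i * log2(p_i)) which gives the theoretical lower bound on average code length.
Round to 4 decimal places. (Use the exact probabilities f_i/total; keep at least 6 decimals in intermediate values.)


Per-symbol terms -p_i * log2(p_i) with p_i = f_i/72:
  p = 19/72 = 0.263889: log2(p) = -1.921997, -p*log2(p) = 0.507194
  p = 14/72 = 0.194444: log2(p) = -2.362570, -p*log2(p) = 0.459389
  p = 15/72 = 0.208333: log2(p) = -2.263034, -p*log2(p) = 0.471466
  p = 17/72 = 0.236111: log2(p) = -2.082462, -p*log2(p) = 0.491692
  p = 7/72 = 0.097222: log2(p) = -3.362570, -p*log2(p) = 0.326917
H = 0.507194 + 0.459389 + 0.471466 + 0.491692 + 0.326917 = 2.256658

H = 2.2567 bits/symbol


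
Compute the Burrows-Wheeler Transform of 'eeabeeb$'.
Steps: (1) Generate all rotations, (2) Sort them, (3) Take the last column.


Rotations (sorted):
  0: $eeabeeb -> last char: b
  1: abeeb$ee -> last char: e
  2: b$eeabee -> last char: e
  3: beeb$eea -> last char: a
  4: eabeeb$e -> last char: e
  5: eb$eeabe -> last char: e
  6: eeabeeb$ -> last char: $
  7: eeb$eeab -> last char: b


BWT = beeaee$b


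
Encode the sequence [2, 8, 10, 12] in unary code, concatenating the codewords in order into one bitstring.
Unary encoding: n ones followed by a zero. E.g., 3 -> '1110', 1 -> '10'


Encode each number as n ones followed by a terminating 0:
  2 -> 110 (3 bits)
  8 -> 111111110 (9 bits)
  10 -> 11111111110 (11 bits)
  12 -> 1111111111110 (13 bits)
Total length = 3 + 9 + 11 + 13 = 36 bits.

Unary([2, 8, 10, 12]) = 110111111110111111111101111111111110 (36 bits)


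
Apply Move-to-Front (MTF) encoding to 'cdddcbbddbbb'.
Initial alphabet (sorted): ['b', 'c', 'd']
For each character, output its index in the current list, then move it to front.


MTF encoding:
'c': index 1 in ['b', 'c', 'd'] -> ['c', 'b', 'd']
'd': index 2 in ['c', 'b', 'd'] -> ['d', 'c', 'b']
'd': index 0 in ['d', 'c', 'b'] -> ['d', 'c', 'b']
'd': index 0 in ['d', 'c', 'b'] -> ['d', 'c', 'b']
'c': index 1 in ['d', 'c', 'b'] -> ['c', 'd', 'b']
'b': index 2 in ['c', 'd', 'b'] -> ['b', 'c', 'd']
'b': index 0 in ['b', 'c', 'd'] -> ['b', 'c', 'd']
'd': index 2 in ['b', 'c', 'd'] -> ['d', 'b', 'c']
'd': index 0 in ['d', 'b', 'c'] -> ['d', 'b', 'c']
'b': index 1 in ['d', 'b', 'c'] -> ['b', 'd', 'c']
'b': index 0 in ['b', 'd', 'c'] -> ['b', 'd', 'c']
'b': index 0 in ['b', 'd', 'c'] -> ['b', 'd', 'c']


Output: [1, 2, 0, 0, 1, 2, 0, 2, 0, 1, 0, 0]


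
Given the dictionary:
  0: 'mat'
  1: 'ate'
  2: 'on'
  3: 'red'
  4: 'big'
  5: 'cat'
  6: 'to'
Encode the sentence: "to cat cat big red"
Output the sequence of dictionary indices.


Look up each word in the dictionary:
  'to' -> 6
  'cat' -> 5
  'cat' -> 5
  'big' -> 4
  'red' -> 3

Encoded: [6, 5, 5, 4, 3]


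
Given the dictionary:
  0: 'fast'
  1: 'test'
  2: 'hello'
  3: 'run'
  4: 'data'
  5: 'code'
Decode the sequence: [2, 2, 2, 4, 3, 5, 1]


Look up each index in the dictionary:
  2 -> 'hello'
  2 -> 'hello'
  2 -> 'hello'
  4 -> 'data'
  3 -> 'run'
  5 -> 'code'
  1 -> 'test'

Decoded: "hello hello hello data run code test"


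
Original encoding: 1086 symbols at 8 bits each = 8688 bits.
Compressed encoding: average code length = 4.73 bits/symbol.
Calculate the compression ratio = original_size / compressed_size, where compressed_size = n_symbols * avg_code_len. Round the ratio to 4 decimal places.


original_size = n_symbols * orig_bits = 1086 * 8 = 8688 bits
compressed_size = n_symbols * avg_code_len = 1086 * 4.73 = 5136.78 bits
ratio = original_size / compressed_size = 8688 / 5136.78 = 1.6913

Compression ratio = 1.6913


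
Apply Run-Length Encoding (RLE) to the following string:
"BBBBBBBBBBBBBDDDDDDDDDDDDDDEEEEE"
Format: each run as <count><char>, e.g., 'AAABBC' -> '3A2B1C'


Scanning runs left to right:
  i=0: run of 'B' x 13 -> '13B'
  i=13: run of 'D' x 14 -> '14D'
  i=27: run of 'E' x 5 -> '5E'

RLE = 13B14D5E


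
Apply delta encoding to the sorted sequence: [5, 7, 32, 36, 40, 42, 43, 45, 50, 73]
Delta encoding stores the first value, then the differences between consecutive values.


First value: 5
Deltas:
  7 - 5 = 2
  32 - 7 = 25
  36 - 32 = 4
  40 - 36 = 4
  42 - 40 = 2
  43 - 42 = 1
  45 - 43 = 2
  50 - 45 = 5
  73 - 50 = 23


Delta encoded: [5, 2, 25, 4, 4, 2, 1, 2, 5, 23]


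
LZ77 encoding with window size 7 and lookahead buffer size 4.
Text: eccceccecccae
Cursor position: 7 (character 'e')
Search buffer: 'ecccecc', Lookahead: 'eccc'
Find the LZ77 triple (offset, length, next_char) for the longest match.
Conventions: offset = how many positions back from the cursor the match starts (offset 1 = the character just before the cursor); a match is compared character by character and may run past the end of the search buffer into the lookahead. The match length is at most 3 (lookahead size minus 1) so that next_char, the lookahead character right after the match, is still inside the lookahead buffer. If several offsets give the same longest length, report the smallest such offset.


Try each offset into the search buffer:
  offset=1 (pos 6, char 'c'): match length 0
  offset=2 (pos 5, char 'c'): match length 0
  offset=3 (pos 4, char 'e'): match length 3
  offset=4 (pos 3, char 'c'): match length 0
  offset=5 (pos 2, char 'c'): match length 0
  offset=6 (pos 1, char 'c'): match length 0
  offset=7 (pos 0, char 'e'): match length 3
Longest match has length 3, found at offsets 3, 7; take the smallest, offset 3.
next_char = character at position 7 + 3 = 10 -> 'c'

Best match: offset=3, length=3 (matching 'ecc' starting at position 4)
LZ77 triple: (3, 3, 'c')


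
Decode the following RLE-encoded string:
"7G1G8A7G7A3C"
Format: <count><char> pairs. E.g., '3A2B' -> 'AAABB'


Expanding each <count><char> pair:
  7G -> 'GGGGGGG'
  1G -> 'G'
  8A -> 'AAAAAAAA'
  7G -> 'GGGGGGG'
  7A -> 'AAAAAAA'
  3C -> 'CCC'

Decoded = GGGGGGGGAAAAAAAAGGGGGGGAAAAAAACCC


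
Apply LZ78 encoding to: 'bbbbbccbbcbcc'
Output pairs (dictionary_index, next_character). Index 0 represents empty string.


LZ78 encoding steps:
Dictionary: {0: ''}
Step 1: w='' (idx 0), next='b' -> output (0, 'b'), add 'b' as idx 1
Step 2: w='b' (idx 1), next='b' -> output (1, 'b'), add 'bb' as idx 2
Step 3: w='bb' (idx 2), next='c' -> output (2, 'c'), add 'bbc' as idx 3
Step 4: w='' (idx 0), next='c' -> output (0, 'c'), add 'c' as idx 4
Step 5: w='bbc' (idx 3), next='b' -> output (3, 'b'), add 'bbcb' as idx 5
Step 6: w='c' (idx 4), next='c' -> output (4, 'c'), add 'cc' as idx 6


Encoded: [(0, 'b'), (1, 'b'), (2, 'c'), (0, 'c'), (3, 'b'), (4, 'c')]
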